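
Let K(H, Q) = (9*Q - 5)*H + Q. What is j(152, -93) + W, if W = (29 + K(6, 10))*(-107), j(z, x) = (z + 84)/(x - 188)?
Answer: -16507019/281 ≈ -58744.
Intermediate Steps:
K(H, Q) = Q + H*(-5 + 9*Q) (K(H, Q) = (-5 + 9*Q)*H + Q = H*(-5 + 9*Q) + Q = Q + H*(-5 + 9*Q))
j(z, x) = (84 + z)/(-188 + x)
W = -58743 (W = (29 + (10 - 5*6 + 9*6*10))*(-107) = (29 + (10 - 30 + 540))*(-107) = (29 + 520)*(-107) = 549*(-107) = -58743)
j(152, -93) + W = (84 + 152)/(-188 - 93) - 58743 = 236/(-281) - 58743 = -1/281*236 - 58743 = -236/281 - 58743 = -16507019/281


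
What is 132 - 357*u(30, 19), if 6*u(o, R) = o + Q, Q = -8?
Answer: -1177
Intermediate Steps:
u(o, R) = -4/3 + o/6 (u(o, R) = (o - 8)/6 = (-8 + o)/6 = -4/3 + o/6)
132 - 357*u(30, 19) = 132 - 357*(-4/3 + (1/6)*30) = 132 - 357*(-4/3 + 5) = 132 - 357*11/3 = 132 - 1309 = -1177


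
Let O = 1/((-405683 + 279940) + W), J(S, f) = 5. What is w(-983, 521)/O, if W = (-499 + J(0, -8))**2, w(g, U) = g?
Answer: -116282019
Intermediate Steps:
W = 244036 (W = (-499 + 5)**2 = (-494)**2 = 244036)
O = 1/118293 (O = 1/((-405683 + 279940) + 244036) = 1/(-125743 + 244036) = 1/118293 ≈ 8.4536e-6)
w(-983, 521)/O = -983/1/118293 = -983*118293 = -116282019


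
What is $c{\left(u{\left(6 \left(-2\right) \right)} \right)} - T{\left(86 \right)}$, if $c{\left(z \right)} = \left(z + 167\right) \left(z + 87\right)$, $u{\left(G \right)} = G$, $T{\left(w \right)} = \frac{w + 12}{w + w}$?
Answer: $\frac{999701}{86} \approx 11624.0$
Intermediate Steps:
$T{\left(w \right)} = \frac{12 + w}{2 w}$
$c{\left(z \right)} = \left(87 + z\right) \left(167 + z\right)$ ($c{\left(z \right)} = \left(167 + z\right) \left(87 + z\right) = \left(87 + z\right) \left(167 + z\right)$)
$c{\left(u{\left(6 \left(-2\right) \right)} \right)} - T{\left(86 \right)} = \left(14529 + \left(6 \left(-2\right)\right)^{2} + 254 \cdot 6 \left(-2\right)\right) - \frac{12 + 86}{2 \cdot 86} = \left(14529 + \left(-12\right)^{2} + 254 \left(-12\right)\right) - \frac{1}{2} \cdot \frac{1}{86} \cdot 98 = \left(14529 + 144 - 3048\right) - \frac{49}{86} = 11625 - \frac{49}{86} = \frac{999701}{86}$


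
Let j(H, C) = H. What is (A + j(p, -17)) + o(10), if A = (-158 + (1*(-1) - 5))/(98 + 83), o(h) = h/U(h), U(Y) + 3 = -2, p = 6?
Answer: 560/181 ≈ 3.0939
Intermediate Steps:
U(Y) = -5 (U(Y) = -3 - 2 = -5)
o(h) = -h/5 (o(h) = h/(-5) = h*(-⅕) = -h/5)
A = -164/181 (A = (-158 + (-1 - 5))/181 = (-158 - 6)*(1/181) = -164*1/181 = -164/181 ≈ -0.90608)
(A + j(p, -17)) + o(10) = (-164/181 + 6) - ⅕*10 = 922/181 - 2 = 560/181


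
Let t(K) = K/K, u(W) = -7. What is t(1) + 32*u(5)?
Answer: -223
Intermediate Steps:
t(K) = 1
t(1) + 32*u(5) = 1 + 32*(-7) = 1 - 224 = -223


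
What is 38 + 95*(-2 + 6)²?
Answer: 1558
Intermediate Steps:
38 + 95*(-2 + 6)² = 38 + 95*4² = 38 + 95*16 = 38 + 1520 = 1558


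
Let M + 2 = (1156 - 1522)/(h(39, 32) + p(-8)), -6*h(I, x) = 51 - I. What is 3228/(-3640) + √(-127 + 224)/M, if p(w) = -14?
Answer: -807/910 + 8*√97/167 ≈ -0.41501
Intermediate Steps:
h(I, x) = -17/2 + I/6 (h(I, x) = -(51 - I)/6 = -17/2 + I/6)
M = 167/8 (M = -2 + (1156 - 1522)/((-17/2 + (⅙)*39) - 14) = -2 - 366/((-17/2 + 13/2) - 14) = -2 - 366/(-2 - 14) = -2 - 366/(-16) = -2 - 366*(-1/16) = -2 + 183/8 = 167/8 ≈ 20.875)
3228/(-3640) + √(-127 + 224)/M = 3228/(-3640) + √(-127 + 224)/(167/8) = 3228*(-1/3640) + √97*(8/167) = -807/910 + 8*√97/167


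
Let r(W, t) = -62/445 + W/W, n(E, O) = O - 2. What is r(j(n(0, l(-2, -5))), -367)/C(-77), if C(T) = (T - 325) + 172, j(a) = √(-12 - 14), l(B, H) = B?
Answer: -383/102350 ≈ -0.0037421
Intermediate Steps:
n(E, O) = -2 + O
j(a) = I*√26 (j(a) = √(-26) = I*√26)
r(W, t) = 383/445 (r(W, t) = -62*1/445 + 1 = -62/445 + 1 = 383/445)
C(T) = -153 + T (C(T) = (-325 + T) + 172 = -153 + T)
r(j(n(0, l(-2, -5))), -367)/C(-77) = 383/(445*(-153 - 77)) = (383/445)/(-230) = (383/445)*(-1/230) = -383/102350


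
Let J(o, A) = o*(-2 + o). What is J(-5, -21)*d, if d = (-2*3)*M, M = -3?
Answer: 630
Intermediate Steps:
d = 18 (d = -2*3*(-3) = -6*(-3) = 18)
J(-5, -21)*d = -5*(-2 - 5)*18 = -5*(-7)*18 = 35*18 = 630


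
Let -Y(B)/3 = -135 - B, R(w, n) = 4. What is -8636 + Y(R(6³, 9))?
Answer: -8219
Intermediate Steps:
Y(B) = 405 + 3*B (Y(B) = -3*(-135 - B) = 405 + 3*B)
-8636 + Y(R(6³, 9)) = -8636 + (405 + 3*4) = -8636 + (405 + 12) = -8636 + 417 = -8219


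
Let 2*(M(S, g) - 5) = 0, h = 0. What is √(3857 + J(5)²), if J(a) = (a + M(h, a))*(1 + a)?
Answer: √7457 ≈ 86.354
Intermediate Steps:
M(S, g) = 5 (M(S, g) = 5 + (½)*0 = 5 + 0 = 5)
J(a) = (1 + a)*(5 + a) (J(a) = (a + 5)*(1 + a) = (5 + a)*(1 + a) = (1 + a)*(5 + a))
√(3857 + J(5)²) = √(3857 + (5 + 5² + 6*5)²) = √(3857 + (5 + 25 + 30)²) = √(3857 + 60²) = √(3857 + 3600) = √7457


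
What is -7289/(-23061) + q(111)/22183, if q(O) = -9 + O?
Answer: 164044109/511562163 ≈ 0.32067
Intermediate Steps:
-7289/(-23061) + q(111)/22183 = -7289/(-23061) + (-9 + 111)/22183 = -7289*(-1/23061) + 102*(1/22183) = 7289/23061 + 102/22183 = 164044109/511562163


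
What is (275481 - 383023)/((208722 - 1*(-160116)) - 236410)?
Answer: -53771/66214 ≈ -0.81208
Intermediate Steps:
(275481 - 383023)/((208722 - 1*(-160116)) - 236410) = -107542/((208722 + 160116) - 236410) = -107542/(368838 - 236410) = -107542/132428 = -107542*1/132428 = -53771/66214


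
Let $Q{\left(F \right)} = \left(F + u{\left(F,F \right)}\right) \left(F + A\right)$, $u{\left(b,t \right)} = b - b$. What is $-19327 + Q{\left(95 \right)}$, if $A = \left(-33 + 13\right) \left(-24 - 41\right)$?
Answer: $113198$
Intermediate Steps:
$u{\left(b,t \right)} = 0$
$A = 1300$ ($A = \left(-20\right) \left(-65\right) = 1300$)
$Q{\left(F \right)} = F \left(1300 + F\right)$ ($Q{\left(F \right)} = \left(F + 0\right) \left(F + 1300\right) = F \left(1300 + F\right)$)
$-19327 + Q{\left(95 \right)} = -19327 + 95 \left(1300 + 95\right) = -19327 + 95 \cdot 1395 = -19327 + 132525 = 113198$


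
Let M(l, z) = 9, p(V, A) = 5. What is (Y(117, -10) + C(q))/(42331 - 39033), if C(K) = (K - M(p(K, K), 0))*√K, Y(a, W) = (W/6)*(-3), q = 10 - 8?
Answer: 5/3298 - 7*√2/3298 ≈ -0.0014856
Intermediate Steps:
q = 2
Y(a, W) = -W/2 (Y(a, W) = (W*(⅙))*(-3) = (W/6)*(-3) = -W/2)
C(K) = √K*(-9 + K) (C(K) = (K - 1*9)*√K = (K - 9)*√K = (-9 + K)*√K = √K*(-9 + K))
(Y(117, -10) + C(q))/(42331 - 39033) = (-½*(-10) + √2*(-9 + 2))/(42331 - 39033) = (5 + √2*(-7))/3298 = (5 - 7*√2)*(1/3298) = 5/3298 - 7*√2/3298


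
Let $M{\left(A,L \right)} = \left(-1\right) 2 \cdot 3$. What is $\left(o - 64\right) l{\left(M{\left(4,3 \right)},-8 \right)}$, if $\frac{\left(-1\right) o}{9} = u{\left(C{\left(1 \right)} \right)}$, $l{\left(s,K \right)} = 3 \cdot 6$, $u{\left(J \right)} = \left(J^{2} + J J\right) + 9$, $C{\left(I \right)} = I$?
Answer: $-2934$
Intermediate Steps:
$u{\left(J \right)} = 9 + 2 J^{2}$ ($u{\left(J \right)} = \left(J^{2} + J^{2}\right) + 9 = 2 J^{2} + 9 = 9 + 2 J^{2}$)
$M{\left(A,L \right)} = -6$ ($M{\left(A,L \right)} = \left(-2\right) 3 = -6$)
$l{\left(s,K \right)} = 18$
$o = -99$ ($o = - 9 \left(9 + 2 \cdot 1^{2}\right) = - 9 \left(9 + 2 \cdot 1\right) = - 9 \left(9 + 2\right) = \left(-9\right) 11 = -99$)
$\left(o - 64\right) l{\left(M{\left(4,3 \right)},-8 \right)} = \left(-99 - 64\right) 18 = \left(-163\right) 18 = -2934$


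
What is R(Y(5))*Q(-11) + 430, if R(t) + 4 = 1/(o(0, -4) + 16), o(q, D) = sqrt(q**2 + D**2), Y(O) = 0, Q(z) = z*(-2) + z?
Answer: 7731/20 ≈ 386.55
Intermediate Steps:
Q(z) = -z (Q(z) = -2*z + z = -z)
o(q, D) = sqrt(D**2 + q**2)
R(t) = -79/20 (R(t) = -4 + 1/(sqrt((-4)**2 + 0**2) + 16) = -4 + 1/(sqrt(16 + 0) + 16) = -4 + 1/(sqrt(16) + 16) = -4 + 1/(4 + 16) = -4 + 1/20 = -79/20)
R(Y(5))*Q(-11) + 430 = -(-79)*(-11)/20 + 430 = -79/20*11 + 430 = -869/20 + 430 = 7731/20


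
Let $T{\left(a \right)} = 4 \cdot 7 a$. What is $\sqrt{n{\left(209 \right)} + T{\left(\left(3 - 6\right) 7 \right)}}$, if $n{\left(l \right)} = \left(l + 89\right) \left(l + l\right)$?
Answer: $2 \sqrt{30994} \approx 352.1$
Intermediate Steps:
$n{\left(l \right)} = 2 l \left(89 + l\right)$ ($n{\left(l \right)} = \left(89 + l\right) 2 l = 2 l \left(89 + l\right)$)
$T{\left(a \right)} = 28 a$
$\sqrt{n{\left(209 \right)} + T{\left(\left(3 - 6\right) 7 \right)}} = \sqrt{2 \cdot 209 \left(89 + 209\right) + 28 \left(3 - 6\right) 7} = \sqrt{2 \cdot 209 \cdot 298 + 28 \left(3 - 6\right) 7} = \sqrt{124564 + 28 \left(\left(-3\right) 7\right)} = \sqrt{124564 + 28 \left(-21\right)} = \sqrt{124564 - 588} = \sqrt{123976} = 2 \sqrt{30994}$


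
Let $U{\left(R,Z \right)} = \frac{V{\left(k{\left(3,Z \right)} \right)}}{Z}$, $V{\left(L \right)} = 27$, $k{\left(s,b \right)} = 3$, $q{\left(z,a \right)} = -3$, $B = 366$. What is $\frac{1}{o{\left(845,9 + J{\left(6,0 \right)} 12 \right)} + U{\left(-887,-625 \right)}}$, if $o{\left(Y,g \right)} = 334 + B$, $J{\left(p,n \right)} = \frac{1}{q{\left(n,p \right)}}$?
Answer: $\frac{625}{437473} \approx 0.0014287$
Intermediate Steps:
$U{\left(R,Z \right)} = \frac{27}{Z}$
$J{\left(p,n \right)} = - \frac{1}{3}$ ($J{\left(p,n \right)} = \frac{1}{-3} = - \frac{1}{3}$)
$o{\left(Y,g \right)} = 700$ ($o{\left(Y,g \right)} = 334 + 366 = 700$)
$\frac{1}{o{\left(845,9 + J{\left(6,0 \right)} 12 \right)} + U{\left(-887,-625 \right)}} = \frac{1}{700 + \frac{27}{-625}} = \frac{1}{700 + 27 \left(- \frac{1}{625}\right)} = \frac{1}{700 - \frac{27}{625}} = \frac{1}{\frac{437473}{625}} = \frac{625}{437473}$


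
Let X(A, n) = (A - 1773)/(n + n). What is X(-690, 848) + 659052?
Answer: 1117749729/1696 ≈ 6.5905e+5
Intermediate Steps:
X(A, n) = (-1773 + A)/(2*n) (X(A, n) = (-1773 + A)/((2*n)) = (-1773 + A)*(1/(2*n)) = (-1773 + A)/(2*n))
X(-690, 848) + 659052 = (½)*(-1773 - 690)/848 + 659052 = (½)*(1/848)*(-2463) + 659052 = -2463/1696 + 659052 = 1117749729/1696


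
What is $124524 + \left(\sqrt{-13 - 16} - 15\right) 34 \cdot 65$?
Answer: $91374 + 2210 i \sqrt{29} \approx 91374.0 + 11901.0 i$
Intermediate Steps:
$124524 + \left(\sqrt{-13 - 16} - 15\right) 34 \cdot 65 = 124524 + \left(\sqrt{-29} - 15\right) 34 \cdot 65 = 124524 + \left(i \sqrt{29} - 15\right) 34 \cdot 65 = 124524 + \left(-15 + i \sqrt{29}\right) 34 \cdot 65 = 124524 + \left(-510 + 34 i \sqrt{29}\right) 65 = 124524 - \left(33150 - 2210 i \sqrt{29}\right) = 91374 + 2210 i \sqrt{29}$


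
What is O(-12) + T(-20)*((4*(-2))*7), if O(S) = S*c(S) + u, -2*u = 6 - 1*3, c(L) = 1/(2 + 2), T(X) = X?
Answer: 2231/2 ≈ 1115.5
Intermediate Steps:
c(L) = 1/4
u = -3/2 (u = -(6 - 1*3)/2 = -(6 - 3)/2 = -1/2*3 = -3/2 ≈ -1.5000)
O(S) = -3/2 + S/4 (O(S) = S*(1/4) - 3/2 = S/4 - 3/2 = -3/2 + S/4)
O(-12) + T(-20)*((4*(-2))*7) = (-3/2 + (1/4)*(-12)) - 20*4*(-2)*7 = (-3/2 - 3) - (-160)*7 = -9/2 - 20*(-56) = -9/2 + 1120 = 2231/2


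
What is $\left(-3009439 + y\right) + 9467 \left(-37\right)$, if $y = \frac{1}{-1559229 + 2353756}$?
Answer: $- \frac{2669386663385}{794527} \approx -3.3597 \cdot 10^{6}$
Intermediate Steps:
$y = \frac{1}{794527} \approx 1.2586 \cdot 10^{-6}$
$\left(-3009439 + y\right) + 9467 \left(-37\right) = \left(-3009439 + \frac{1}{794527}\right) + 9467 \left(-37\right) = - \frac{2391080540352}{794527} - 350279 = - \frac{2669386663385}{794527}$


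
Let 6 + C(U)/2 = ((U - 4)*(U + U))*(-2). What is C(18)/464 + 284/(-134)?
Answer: -50441/7772 ≈ -6.4901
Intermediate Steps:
C(U) = -12 - 8*U*(-4 + U) (C(U) = -12 + 2*(((U - 4)*(U + U))*(-2)) = -12 + 2*(((-4 + U)*(2*U))*(-2)) = -12 + 2*((2*U*(-4 + U))*(-2)) = -12 + 2*(-4*U*(-4 + U)) = -12 - 8*U*(-4 + U))
C(18)/464 + 284/(-134) = (-12 - 8*18**2 + 32*18)/464 + 284/(-134) = (-12 - 8*324 + 576)*(1/464) + 284*(-1/134) = (-12 - 2592 + 576)*(1/464) - 142/67 = -2028*1/464 - 142/67 = -507/116 - 142/67 = -50441/7772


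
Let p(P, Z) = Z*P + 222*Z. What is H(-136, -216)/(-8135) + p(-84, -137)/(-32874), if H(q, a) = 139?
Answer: 24871804/44571665 ≈ 0.55802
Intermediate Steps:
p(P, Z) = 222*Z + P*Z (p(P, Z) = P*Z + 222*Z = 222*Z + P*Z)
H(-136, -216)/(-8135) + p(-84, -137)/(-32874) = 139/(-8135) - 137*(222 - 84)/(-32874) = 139*(-1/8135) - 137*138*(-1/32874) = -139/8135 - 18906*(-1/32874) = -139/8135 + 3151/5479 = 24871804/44571665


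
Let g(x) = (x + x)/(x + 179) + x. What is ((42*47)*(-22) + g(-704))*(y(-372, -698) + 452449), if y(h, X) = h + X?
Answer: -10457499923068/525 ≈ -1.9919e+10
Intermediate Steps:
g(x) = x + 2*x/(179 + x) (g(x) = (2*x)/(179 + x) + x = 2*x/(179 + x) + x = x + 2*x/(179 + x))
y(h, X) = X + h
((42*47)*(-22) + g(-704))*(y(-372, -698) + 452449) = ((42*47)*(-22) - 704*(181 - 704)/(179 - 704))*((-698 - 372) + 452449) = (1974*(-22) - 704*(-523)/(-525))*(-1070 + 452449) = (-43428 - 704*(-1/525)*(-523))*451379 = (-43428 - 368192/525)*451379 = -23167892/525*451379 = -10457499923068/525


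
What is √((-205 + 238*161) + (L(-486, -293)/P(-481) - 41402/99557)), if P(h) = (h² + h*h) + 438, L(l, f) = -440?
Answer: √50647043165969843632862/1152770503 ≈ 195.22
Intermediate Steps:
P(h) = 438 + 2*h² (P(h) = (h² + h²) + 438 = 2*h² + 438 = 438 + 2*h²)
√((-205 + 238*161) + (L(-486, -293)/P(-481) - 41402/99557)) = √((-205 + 238*161) + (-440/(438 + 2*(-481)²) - 41402/99557)) = √((-205 + 38318) + (-440/(438 + 2*231361) - 41402*1/99557)) = √(38113 + (-440/(438 + 462722) - 41402/99557)) = √(38113 + (-440/463160 - 41402/99557)) = √(38113 + (-440*1/463160 - 41402/99557)) = √(38113 + (-11/11579 - 41402/99557)) = √(38113 - 480488885/1152770503) = √(43935061691954/1152770503) = √50647043165969843632862/1152770503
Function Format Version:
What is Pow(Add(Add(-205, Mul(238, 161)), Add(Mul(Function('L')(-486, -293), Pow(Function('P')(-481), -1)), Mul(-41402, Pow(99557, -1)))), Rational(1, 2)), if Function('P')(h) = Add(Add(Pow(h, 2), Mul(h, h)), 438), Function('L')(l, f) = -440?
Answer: Mul(Rational(1, 1152770503), Pow(50647043165969843632862, Rational(1, 2))) ≈ 195.22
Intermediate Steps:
Function('P')(h) = Add(438, Mul(2, Pow(h, 2))) (Function('P')(h) = Add(Add(Pow(h, 2), Pow(h, 2)), 438) = Add(Mul(2, Pow(h, 2)), 438) = Add(438, Mul(2, Pow(h, 2))))
Pow(Add(Add(-205, Mul(238, 161)), Add(Mul(Function('L')(-486, -293), Pow(Function('P')(-481), -1)), Mul(-41402, Pow(99557, -1)))), Rational(1, 2)) = Pow(Add(Add(-205, Mul(238, 161)), Add(Mul(-440, Pow(Add(438, Mul(2, Pow(-481, 2))), -1)), Mul(-41402, Pow(99557, -1)))), Rational(1, 2)) = Pow(Add(Add(-205, 38318), Add(Mul(-440, Pow(Add(438, Mul(2, 231361)), -1)), Mul(-41402, Rational(1, 99557)))), Rational(1, 2)) = Pow(Add(38113, Add(Mul(-440, Pow(Add(438, 462722), -1)), Rational(-41402, 99557))), Rational(1, 2)) = Pow(Add(38113, Add(Mul(-440, Pow(463160, -1)), Rational(-41402, 99557))), Rational(1, 2)) = Pow(Add(38113, Add(Mul(-440, Rational(1, 463160)), Rational(-41402, 99557))), Rational(1, 2)) = Pow(Add(38113, Add(Rational(-11, 11579), Rational(-41402, 99557))), Rational(1, 2)) = Pow(Add(38113, Rational(-480488885, 1152770503)), Rational(1, 2)) = Pow(Rational(43935061691954, 1152770503), Rational(1, 2)) = Mul(Rational(1, 1152770503), Pow(50647043165969843632862, Rational(1, 2)))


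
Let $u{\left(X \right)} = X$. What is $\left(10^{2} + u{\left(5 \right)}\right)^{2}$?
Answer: $11025$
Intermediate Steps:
$\left(10^{2} + u{\left(5 \right)}\right)^{2} = \left(10^{2} + 5\right)^{2} = \left(100 + 5\right)^{2} = 105^{2} = 11025$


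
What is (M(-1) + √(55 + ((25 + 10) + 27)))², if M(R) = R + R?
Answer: 121 - 12*√13 ≈ 77.733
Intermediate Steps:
M(R) = 2*R
(M(-1) + √(55 + ((25 + 10) + 27)))² = (2*(-1) + √(55 + ((25 + 10) + 27)))² = (-2 + √(55 + (35 + 27)))² = (-2 + √(55 + 62))² = (-2 + √117)² = (-2 + 3*√13)²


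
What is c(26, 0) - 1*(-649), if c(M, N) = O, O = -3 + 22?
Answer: 668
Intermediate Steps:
O = 19
c(M, N) = 19
c(26, 0) - 1*(-649) = 19 - 1*(-649) = 19 + 649 = 668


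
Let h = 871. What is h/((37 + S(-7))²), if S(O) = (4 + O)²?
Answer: 871/2116 ≈ 0.41163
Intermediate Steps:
h/((37 + S(-7))²) = 871/((37 + (4 - 7)²)²) = 871/((37 + (-3)²)²) = 871/((37 + 9)²) = 871/(46²) = 871/2116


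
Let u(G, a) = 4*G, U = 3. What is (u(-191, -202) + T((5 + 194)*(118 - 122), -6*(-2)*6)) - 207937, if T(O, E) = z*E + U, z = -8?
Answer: -209274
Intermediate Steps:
T(O, E) = 3 - 8*E (T(O, E) = -8*E + 3 = 3 - 8*E)
(u(-191, -202) + T((5 + 194)*(118 - 122), -6*(-2)*6)) - 207937 = (4*(-191) + (3 - 8*(-6*(-2))*6)) - 207937 = (-764 + (3 - 96*6)) - 207937 = (-764 + (3 - 8*72)) - 207937 = (-764 + (3 - 576)) - 207937 = (-764 - 573) - 207937 = -1337 - 207937 = -209274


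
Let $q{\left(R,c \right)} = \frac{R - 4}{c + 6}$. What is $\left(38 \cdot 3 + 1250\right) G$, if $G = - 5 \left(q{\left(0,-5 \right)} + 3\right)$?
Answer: $6820$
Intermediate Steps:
$q{\left(R,c \right)} = \frac{-4 + R}{6 + c}$
$G = 5$ ($G = - 5 \left(\frac{-4 + 0}{6 - 5} + 3\right) = - 5 \left(1^{-1} \left(-4\right) + 3\right) = - 5 \left(1 \left(-4\right) + 3\right) = - 5 \left(-4 + 3\right) = \left(-5\right) \left(-1\right) = 5$)
$\left(38 \cdot 3 + 1250\right) G = \left(38 \cdot 3 + 1250\right) 5 = \left(114 + 1250\right) 5 = 1364 \cdot 5 = 6820$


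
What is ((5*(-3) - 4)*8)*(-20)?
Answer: 3040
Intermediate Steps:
((5*(-3) - 4)*8)*(-20) = ((-15 - 4)*8)*(-20) = -19*8*(-20) = -152*(-20) = 3040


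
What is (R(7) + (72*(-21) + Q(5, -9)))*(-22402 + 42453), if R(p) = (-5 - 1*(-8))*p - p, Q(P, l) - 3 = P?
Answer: -29875990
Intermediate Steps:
Q(P, l) = 3 + P
R(p) = 2*p (R(p) = (-5 + 8)*p - p = 3*p - p = 2*p)
(R(7) + (72*(-21) + Q(5, -9)))*(-22402 + 42453) = (2*7 + (72*(-21) + (3 + 5)))*(-22402 + 42453) = (14 + (-1512 + 8))*20051 = (14 - 1504)*20051 = -1490*20051 = -29875990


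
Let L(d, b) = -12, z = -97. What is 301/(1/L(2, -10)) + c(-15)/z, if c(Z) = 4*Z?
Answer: -350304/97 ≈ -3611.4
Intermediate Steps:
301/(1/L(2, -10)) + c(-15)/z = 301/(1/(-12)) + (4*(-15))/(-97) = 301/(-1/12) - 60*(-1/97) = 301*(-12) + 60/97 = -3612 + 60/97 = -350304/97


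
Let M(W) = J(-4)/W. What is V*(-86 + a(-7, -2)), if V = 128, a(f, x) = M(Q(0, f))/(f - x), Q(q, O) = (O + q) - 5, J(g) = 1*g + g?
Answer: -165376/15 ≈ -11025.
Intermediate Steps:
J(g) = 2*g (J(g) = g + g = 2*g)
Q(q, O) = -5 + O + q
M(W) = -8/W (M(W) = (2*(-4))/W = -8/W)
a(f, x) = -8/((-5 + f)*(f - x)) (a(f, x) = (-8/(-5 + f + 0))/(f - x) = (-8/(-5 + f))/(f - x) = -8/((-5 + f)*(f - x)))
V*(-86 + a(-7, -2)) = 128*(-86 - 8/((-5 - 7)*(-7 - 1*(-2)))) = 128*(-86 - 8/(-12*(-7 + 2))) = 128*(-86 - 8*(-1/12)/(-5)) = 128*(-86 - 8*(-1/12)*(-⅕)) = 128*(-86 - 2/15) = 128*(-1292/15) = -165376/15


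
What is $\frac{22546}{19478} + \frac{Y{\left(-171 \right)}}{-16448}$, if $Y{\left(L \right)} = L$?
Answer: $\frac{187083673}{160187072} \approx 1.1679$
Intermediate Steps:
$\frac{22546}{19478} + \frac{Y{\left(-171 \right)}}{-16448} = \frac{22546}{19478} - \frac{171}{-16448} = 22546 \cdot \frac{1}{19478} - - \frac{171}{16448} = \frac{11273}{9739} + \frac{171}{16448} = \frac{187083673}{160187072}$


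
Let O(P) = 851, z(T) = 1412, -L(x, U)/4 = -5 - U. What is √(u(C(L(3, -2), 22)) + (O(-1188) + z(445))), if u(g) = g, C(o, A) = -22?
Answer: 3*√249 ≈ 47.339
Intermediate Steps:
L(x, U) = 20 + 4*U (L(x, U) = -4*(-5 - U) = 20 + 4*U)
√(u(C(L(3, -2), 22)) + (O(-1188) + z(445))) = √(-22 + (851 + 1412)) = √(-22 + 2263) = √2241 = 3*√249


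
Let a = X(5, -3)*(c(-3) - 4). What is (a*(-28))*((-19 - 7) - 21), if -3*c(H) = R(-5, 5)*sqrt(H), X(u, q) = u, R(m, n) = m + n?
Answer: -26320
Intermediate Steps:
c(H) = 0 (c(H) = -(-5 + 5)*sqrt(H)/3 = -0*sqrt(H) = -1/3*0 = 0)
a = -20 (a = 5*(0 - 4) = 5*(-4) = -20)
(a*(-28))*((-19 - 7) - 21) = (-20*(-28))*((-19 - 7) - 21) = 560*(-26 - 21) = 560*(-47) = -26320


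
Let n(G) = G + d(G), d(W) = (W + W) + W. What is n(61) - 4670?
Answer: -4426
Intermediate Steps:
d(W) = 3*W (d(W) = 2*W + W = 3*W)
n(G) = 4*G (n(G) = G + 3*G = 4*G)
n(61) - 4670 = 4*61 - 4670 = 244 - 4670 = -4426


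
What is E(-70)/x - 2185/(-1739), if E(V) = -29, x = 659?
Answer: 1389484/1146001 ≈ 1.2125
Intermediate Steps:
E(-70)/x - 2185/(-1739) = -29/659 - 2185/(-1739) = -29*1/659 - 2185*(-1/1739) = -29/659 + 2185/1739 = 1389484/1146001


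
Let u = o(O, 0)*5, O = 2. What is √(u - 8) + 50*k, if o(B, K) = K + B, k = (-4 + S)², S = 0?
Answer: 800 + √2 ≈ 801.41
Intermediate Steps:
k = 16 (k = (-4 + 0)² = (-4)² = 16)
o(B, K) = B + K
u = 10 (u = (2 + 0)*5 = 2*5 = 10)
√(u - 8) + 50*k = √(10 - 8) + 50*16 = √2 + 800 = 800 + √2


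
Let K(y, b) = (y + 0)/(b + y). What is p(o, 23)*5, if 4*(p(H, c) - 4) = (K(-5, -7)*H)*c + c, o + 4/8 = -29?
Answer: -29245/96 ≈ -304.64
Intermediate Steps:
o = -59/2 (o = -½ - 29 = -59/2 ≈ -29.500)
K(y, b) = y/(b + y)
p(H, c) = 4 + c/4 + 5*H*c/48 (p(H, c) = 4 + (((-5/(-7 - 5))*H)*c + c)/4 = 4 + (((-5/(-12))*H)*c + c)/4 = 4 + (((-5*(-1/12))*H)*c + c)/4 = 4 + ((5*H/12)*c + c)/4 = 4 + (5*H*c/12 + c)/4 = 4 + (c + 5*H*c/12)/4 = 4 + (c/4 + 5*H*c/48) = 4 + c/4 + 5*H*c/48)
p(o, 23)*5 = (4 + (¼)*23 + (5/48)*(-59/2)*23)*5 = (4 + 23/4 - 6785/96)*5 = -5849/96*5 = -29245/96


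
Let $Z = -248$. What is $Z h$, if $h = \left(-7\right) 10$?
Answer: $17360$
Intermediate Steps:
$h = -70$
$Z h = \left(-248\right) \left(-70\right) = 17360$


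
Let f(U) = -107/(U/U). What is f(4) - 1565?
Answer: -1672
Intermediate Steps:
f(U) = -107 (f(U) = -107/1 = -107*1 = -107)
f(4) - 1565 = -107 - 1565 = -1672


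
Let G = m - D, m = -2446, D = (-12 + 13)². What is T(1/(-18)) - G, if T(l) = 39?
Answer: 2486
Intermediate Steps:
D = 1 (D = 1² = 1)
G = -2447 (G = -2446 - 1*1 = -2446 - 1 = -2447)
T(1/(-18)) - G = 39 - 1*(-2447) = 39 + 2447 = 2486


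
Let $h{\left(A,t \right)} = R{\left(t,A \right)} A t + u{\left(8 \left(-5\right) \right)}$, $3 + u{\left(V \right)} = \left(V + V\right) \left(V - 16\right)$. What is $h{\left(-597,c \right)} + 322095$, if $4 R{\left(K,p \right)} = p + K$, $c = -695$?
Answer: $-133690973$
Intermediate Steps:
$R{\left(K,p \right)} = \frac{K}{4} + \frac{p}{4}$ ($R{\left(K,p \right)} = \frac{p + K}{4} = \frac{K + p}{4} = \frac{K}{4} + \frac{p}{4}$)
$u{\left(V \right)} = -3 + 2 V \left(-16 + V\right)$ ($u{\left(V \right)} = -3 + \left(V + V\right) \left(V - 16\right) = -3 + 2 V \left(-16 + V\right)$)
$h{\left(A,t \right)} = 4477 + A t \left(\frac{A}{4} + \frac{t}{4}\right)$ ($h{\left(A,t \right)} = \left(\frac{t}{4} + \frac{A}{4}\right) A t - \left(3 - 3200 + 32 \cdot 8 \left(-5\right)\right) = \left(\frac{A}{4} + \frac{t}{4}\right) A t - \left(-1277 - 3200\right) = A \left(\frac{A}{4} + \frac{t}{4}\right) t + \left(-3 + 1280 + 2 \cdot 1600\right) = A t \left(\frac{A}{4} + \frac{t}{4}\right) + \left(-3 + 1280 + 3200\right) = A t \left(\frac{A}{4} + \frac{t}{4}\right) + 4477 = 4477 + A t \left(\frac{A}{4} + \frac{t}{4}\right)$)
$h{\left(-597,c \right)} + 322095 = \left(4477 + \frac{1}{4} \left(-597\right) \left(-695\right) \left(-597 - 695\right)\right) + 322095 = \left(4477 + \frac{1}{4} \left(-597\right) \left(-695\right) \left(-1292\right)\right) + 322095 = \left(4477 - 134017545\right) + 322095 = -134013068 + 322095 = -133690973$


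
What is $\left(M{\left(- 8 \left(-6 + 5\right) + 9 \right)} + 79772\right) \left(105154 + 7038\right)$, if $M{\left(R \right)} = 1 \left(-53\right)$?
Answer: $8943834048$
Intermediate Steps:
$M{\left(R \right)} = -53$
$\left(M{\left(- 8 \left(-6 + 5\right) + 9 \right)} + 79772\right) \left(105154 + 7038\right) = \left(-53 + 79772\right) \left(105154 + 7038\right) = 79719 \cdot 112192 = 8943834048$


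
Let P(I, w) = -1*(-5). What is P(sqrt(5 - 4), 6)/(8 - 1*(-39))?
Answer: 5/47 ≈ 0.10638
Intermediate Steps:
P(I, w) = 5
P(sqrt(5 - 4), 6)/(8 - 1*(-39)) = 5/(8 - 1*(-39)) = 5/(8 + 39) = 5/47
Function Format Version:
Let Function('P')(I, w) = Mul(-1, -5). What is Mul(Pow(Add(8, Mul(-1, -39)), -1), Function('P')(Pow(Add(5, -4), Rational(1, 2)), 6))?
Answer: Rational(5, 47) ≈ 0.10638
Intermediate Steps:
Function('P')(I, w) = 5
Mul(Pow(Add(8, Mul(-1, -39)), -1), Function('P')(Pow(Add(5, -4), Rational(1, 2)), 6)) = Mul(Pow(Add(8, Mul(-1, -39)), -1), 5) = Mul(Pow(Add(8, 39), -1), 5) = Mul(Pow(47, -1), 5) = Mul(Rational(1, 47), 5) = Rational(5, 47)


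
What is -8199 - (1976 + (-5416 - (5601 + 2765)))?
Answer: 3607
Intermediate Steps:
-8199 - (1976 + (-5416 - (5601 + 2765))) = -8199 - (1976 + (-5416 - 1*8366)) = -8199 - (1976 + (-5416 - 8366)) = -8199 - (1976 - 13782) = -8199 - 1*(-11806) = -8199 + 11806 = 3607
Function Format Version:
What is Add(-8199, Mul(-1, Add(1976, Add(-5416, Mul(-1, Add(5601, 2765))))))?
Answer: 3607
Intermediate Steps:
Add(-8199, Mul(-1, Add(1976, Add(-5416, Mul(-1, Add(5601, 2765)))))) = Add(-8199, Mul(-1, Add(1976, Add(-5416, Mul(-1, 8366))))) = Add(-8199, Mul(-1, Add(1976, Add(-5416, -8366)))) = Add(-8199, Mul(-1, Add(1976, -13782))) = Add(-8199, Mul(-1, -11806)) = Add(-8199, 11806) = 3607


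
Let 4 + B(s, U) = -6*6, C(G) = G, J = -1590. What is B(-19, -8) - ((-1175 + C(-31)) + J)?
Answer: 2756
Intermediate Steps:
B(s, U) = -40 (B(s, U) = -4 - 6*6 = -4 - 36 = -40)
B(-19, -8) - ((-1175 + C(-31)) + J) = -40 - ((-1175 - 31) - 1590) = -40 - (-1206 - 1590) = -40 - 1*(-2796) = -40 + 2796 = 2756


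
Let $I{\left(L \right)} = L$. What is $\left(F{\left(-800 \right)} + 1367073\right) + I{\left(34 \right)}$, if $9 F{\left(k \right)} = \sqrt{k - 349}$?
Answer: $1367107 + \frac{i \sqrt{1149}}{9} \approx 1.3671 \cdot 10^{6} + 3.7663 i$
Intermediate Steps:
$F{\left(k \right)} = \frac{\sqrt{-349 + k}}{9}$ ($F{\left(k \right)} = \frac{\sqrt{k - 349}}{9} = \frac{\sqrt{-349 + k}}{9}$)
$\left(F{\left(-800 \right)} + 1367073\right) + I{\left(34 \right)} = \left(\frac{\sqrt{-349 - 800}}{9} + 1367073\right) + 34 = \left(\frac{\sqrt{-1149}}{9} + 1367073\right) + 34 = \left(\frac{i \sqrt{1149}}{9} + 1367073\right) + 34 = \left(1367073 + \frac{i \sqrt{1149}}{9}\right) + 34 = 1367107 + \frac{i \sqrt{1149}}{9}$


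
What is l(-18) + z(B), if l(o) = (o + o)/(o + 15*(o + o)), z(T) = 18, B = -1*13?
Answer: 560/31 ≈ 18.065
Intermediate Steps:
B = -13
l(o) = 2/31 (l(o) = (2*o)/(o + 15*(2*o)) = (2*o)/(o + 30*o) = (2*o)/((31*o)) = (2*o)*(1/(31*o)) = 2/31)
l(-18) + z(B) = 2/31 + 18 = 560/31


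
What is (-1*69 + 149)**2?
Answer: 6400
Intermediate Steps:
(-1*69 + 149)**2 = (-69 + 149)**2 = 80**2 = 6400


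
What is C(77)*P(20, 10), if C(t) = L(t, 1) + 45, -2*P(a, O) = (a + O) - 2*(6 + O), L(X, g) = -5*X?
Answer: -340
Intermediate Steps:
P(a, O) = 6 + O/2 - a/2 (P(a, O) = -((a + O) - 2*(6 + O))/2 = -((O + a) + (-12 - 2*O))/2 = -(-12 + a - O)/2 = 6 + O/2 - a/2)
C(t) = 45 - 5*t (C(t) = -5*t + 45 = 45 - 5*t)
C(77)*P(20, 10) = (45 - 5*77)*(6 + (1/2)*10 - 1/2*20) = (45 - 385)*(6 + 5 - 10) = -340*1 = -340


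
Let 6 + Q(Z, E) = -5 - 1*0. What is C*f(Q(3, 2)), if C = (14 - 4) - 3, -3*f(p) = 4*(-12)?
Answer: 112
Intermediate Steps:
Q(Z, E) = -11 (Q(Z, E) = -6 + (-5 - 1*0) = -6 + (-5 + 0) = -6 - 5 = -11)
f(p) = 16 (f(p) = -4*(-12)/3 = -1/3*(-48) = 16)
C = 7 (C = 10 - 3 = 7)
C*f(Q(3, 2)) = 7*16 = 112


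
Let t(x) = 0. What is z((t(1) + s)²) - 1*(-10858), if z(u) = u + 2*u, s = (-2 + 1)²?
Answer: 10861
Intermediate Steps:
s = 1 (s = (-1)² = 1)
z(u) = 3*u
z((t(1) + s)²) - 1*(-10858) = 3*(0 + 1)² - 1*(-10858) = 3*1² + 10858 = 3*1 + 10858 = 3 + 10858 = 10861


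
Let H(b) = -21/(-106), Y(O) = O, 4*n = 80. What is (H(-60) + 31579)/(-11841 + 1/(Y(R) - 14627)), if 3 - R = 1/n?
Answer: -979049436995/367106359346 ≈ -2.6669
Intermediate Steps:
n = 20 (n = (¼)*80 = 20)
R = 59/20 (R = 3 - 1/20 = 59/20 ≈ 2.9500)
H(b) = 21/106 (H(b) = -21*(-1/106) = 21/106)
(H(-60) + 31579)/(-11841 + 1/(Y(R) - 14627)) = (21/106 + 31579)/(-11841 + 1/(59/20 - 14627)) = 3347395/(106*(-11841 + 1/(-292481/20))) = 3347395/(106*(-11841 - 20/292481)) = 3347395/(106*(-3463267541/292481)) = (3347395/106)*(-292481/3463267541) = -979049436995/367106359346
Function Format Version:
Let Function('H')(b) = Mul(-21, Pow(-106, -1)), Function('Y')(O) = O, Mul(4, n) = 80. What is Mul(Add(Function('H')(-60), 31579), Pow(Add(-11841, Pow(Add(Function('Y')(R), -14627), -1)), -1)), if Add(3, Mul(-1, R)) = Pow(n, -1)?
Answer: Rational(-979049436995, 367106359346) ≈ -2.6669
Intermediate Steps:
n = 20 (n = Mul(Rational(1, 4), 80) = 20)
R = Rational(59, 20) (R = Add(3, Mul(-1, Pow(20, -1))) = Add(3, Mul(-1, Rational(1, 20))) = Add(3, Rational(-1, 20)) = Rational(59, 20) ≈ 2.9500)
Function('H')(b) = Rational(21, 106) (Function('H')(b) = Mul(-21, Rational(-1, 106)) = Rational(21, 106))
Mul(Add(Function('H')(-60), 31579), Pow(Add(-11841, Pow(Add(Function('Y')(R), -14627), -1)), -1)) = Mul(Add(Rational(21, 106), 31579), Pow(Add(-11841, Pow(Add(Rational(59, 20), -14627), -1)), -1)) = Mul(Rational(3347395, 106), Pow(Add(-11841, Pow(Rational(-292481, 20), -1)), -1)) = Mul(Rational(3347395, 106), Pow(Add(-11841, Rational(-20, 292481)), -1)) = Mul(Rational(3347395, 106), Pow(Rational(-3463267541, 292481), -1)) = Mul(Rational(3347395, 106), Rational(-292481, 3463267541)) = Rational(-979049436995, 367106359346)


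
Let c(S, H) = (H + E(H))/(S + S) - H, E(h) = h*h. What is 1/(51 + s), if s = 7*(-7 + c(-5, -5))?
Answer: 1/23 ≈ 0.043478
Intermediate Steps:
E(h) = h²
c(S, H) = -H + (H + H²)/(2*S) (c(S, H) = (H + H²)/(S + S) - H = (H + H²)/((2*S)) - H = (H + H²)*(1/(2*S)) - H = (H + H²)/(2*S) - H = -H + (H + H²)/(2*S))
s = -28 (s = 7*(-7 + (½)*(-5)*(1 - 5 - 2*(-5))/(-5)) = 7*(-7 + (½)*(-5)*(-⅕)*(1 - 5 + 10)) = 7*(-7 + (½)*(-5)*(-⅕)*6) = 7*(-7 + 3) = 7*(-4) = -28)
1/(51 + s) = 1/(51 - 28) = 1/23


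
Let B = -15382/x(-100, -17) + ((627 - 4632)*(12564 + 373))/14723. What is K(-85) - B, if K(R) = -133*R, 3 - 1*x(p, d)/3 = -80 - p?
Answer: 10904597014/750873 ≈ 14523.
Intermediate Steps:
x(p, d) = 249 + 3*p (x(p, d) = 9 - 3*(-80 - p) = 9 + (240 + 3*p) = 249 + 3*p)
B = -2415977749/750873 (B = -15382/(249 + 3*(-100)) + ((627 - 4632)*(12564 + 373))/14723 = -15382/(249 - 300) - 4005*12937*(1/14723) = -15382/(-51) - 51812685*1/14723 = -15382*(-1/51) - 51812685/14723 = 15382/51 - 51812685/14723 = -2415977749/750873 ≈ -3217.6)
K(-85) - B = -133*(-85) - 1*(-2415977749/750873) = 11305 + 2415977749/750873 = 10904597014/750873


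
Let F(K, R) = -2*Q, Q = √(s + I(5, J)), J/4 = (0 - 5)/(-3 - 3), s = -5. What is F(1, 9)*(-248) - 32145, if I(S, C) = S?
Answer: -32145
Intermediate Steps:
J = 10/3 (J = 4*((0 - 5)/(-3 - 3)) = 4*(-5/(-6)) = 4*(-5*(-⅙)) = 4*(⅚) = 10/3 ≈ 3.3333)
Q = 0 (Q = √(-5 + 5) = √0 = 0)
F(K, R) = 0 (F(K, R) = -2*0 = 0)
F(1, 9)*(-248) - 32145 = 0*(-248) - 32145 = 0 - 32145 = -32145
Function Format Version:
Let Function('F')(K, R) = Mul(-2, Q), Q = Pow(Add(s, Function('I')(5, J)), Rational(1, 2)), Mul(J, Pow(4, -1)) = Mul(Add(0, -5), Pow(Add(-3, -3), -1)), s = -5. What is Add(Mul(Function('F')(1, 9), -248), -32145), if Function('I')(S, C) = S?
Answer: -32145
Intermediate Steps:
J = Rational(10, 3) (J = Mul(4, Mul(Add(0, -5), Pow(Add(-3, -3), -1))) = Mul(4, Mul(-5, Pow(-6, -1))) = Mul(4, Mul(-5, Rational(-1, 6))) = Mul(4, Rational(5, 6)) = Rational(10, 3) ≈ 3.3333)
Q = 0 (Q = Pow(Add(-5, 5), Rational(1, 2)) = Pow(0, Rational(1, 2)) = 0)
Function('F')(K, R) = 0 (Function('F')(K, R) = Mul(-2, 0) = 0)
Add(Mul(Function('F')(1, 9), -248), -32145) = Add(Mul(0, -248), -32145) = Add(0, -32145) = -32145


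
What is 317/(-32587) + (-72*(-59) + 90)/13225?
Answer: 137170081/430963075 ≈ 0.31829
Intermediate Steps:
317/(-32587) + (-72*(-59) + 90)/13225 = 317*(-1/32587) + (4248 + 90)*(1/13225) = -317/32587 + 4338*(1/13225) = -317/32587 + 4338/13225 = 137170081/430963075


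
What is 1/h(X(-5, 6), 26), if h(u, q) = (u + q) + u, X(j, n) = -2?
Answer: 1/22 ≈ 0.045455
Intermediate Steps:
h(u, q) = q + 2*u (h(u, q) = (q + u) + u = q + 2*u)
1/h(X(-5, 6), 26) = 1/(26 + 2*(-2)) = 1/(26 - 4) = 1/22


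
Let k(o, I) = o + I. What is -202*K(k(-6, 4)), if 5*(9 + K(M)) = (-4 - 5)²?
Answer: -7272/5 ≈ -1454.4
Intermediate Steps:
k(o, I) = I + o
K(M) = 36/5 (K(M) = -9 + (-4 - 5)²/5 = -9 + (⅕)*(-9)² = -9 + (⅕)*81 = -9 + 81/5 = 36/5)
-202*K(k(-6, 4)) = -202*36/5 = -7272/5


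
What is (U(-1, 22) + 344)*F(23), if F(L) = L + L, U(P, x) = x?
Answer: 16836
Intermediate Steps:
F(L) = 2*L
(U(-1, 22) + 344)*F(23) = (22 + 344)*(2*23) = 366*46 = 16836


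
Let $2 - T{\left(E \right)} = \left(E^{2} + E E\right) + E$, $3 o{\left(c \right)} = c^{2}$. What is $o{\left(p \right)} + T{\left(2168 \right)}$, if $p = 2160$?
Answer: $-7847414$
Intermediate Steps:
$o{\left(c \right)} = \frac{c^{2}}{3}$
$T{\left(E \right)} = 2 - E - 2 E^{2}$ ($T{\left(E \right)} = 2 - \left(\left(E^{2} + E E\right) + E\right) = 2 - \left(\left(E^{2} + E^{2}\right) + E\right) = 2 - \left(2 E^{2} + E\right) = 2 - \left(E + 2 E^{2}\right) = 2 - E - 2 E^{2}$)
$o{\left(p \right)} + T{\left(2168 \right)} = \frac{2160^{2}}{3} - \left(2166 + 9400448\right) = \frac{1}{3} \cdot 4665600 - 9402614 = 1555200 - 9402614 = -7847414$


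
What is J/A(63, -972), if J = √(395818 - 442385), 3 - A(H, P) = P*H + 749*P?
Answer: I*√46567/789267 ≈ 0.00027341*I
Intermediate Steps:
A(H, P) = 3 - 749*P - H*P (A(H, P) = 3 - (P*H + 749*P) = 3 - (H*P + 749*P) = 3 - (749*P + H*P) = 3 + (-749*P - H*P) = 3 - 749*P - H*P)
J = I*√46567 (J = √(-46567) = I*√46567 ≈ 215.79*I)
J/A(63, -972) = (I*√46567)/(3 - 749*(-972) - 1*63*(-972)) = (I*√46567)/(3 + 728028 + 61236) = (I*√46567)/789267 = (I*√46567)*(1/789267) = I*√46567/789267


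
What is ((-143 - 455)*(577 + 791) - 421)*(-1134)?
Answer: 928161990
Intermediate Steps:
((-143 - 455)*(577 + 791) - 421)*(-1134) = (-598*1368 - 421)*(-1134) = (-818064 - 421)*(-1134) = -818485*(-1134) = 928161990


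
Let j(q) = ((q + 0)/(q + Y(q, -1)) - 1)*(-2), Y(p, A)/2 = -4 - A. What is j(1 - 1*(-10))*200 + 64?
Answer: -416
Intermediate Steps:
Y(p, A) = -8 - 2*A (Y(p, A) = 2*(-4 - A) = -8 - 2*A)
j(q) = 2 - 2*q/(-6 + q) (j(q) = ((q + 0)/(q + (-8 - 2*(-1))) - 1)*(-2) = (q/(q + (-8 + 2)) - 1)*(-2) = (q/(q - 6) - 1)*(-2) = (q/(-6 + q) - 1)*(-2) = (-1 + q/(-6 + q))*(-2) = 2 - 2*q/(-6 + q))
j(1 - 1*(-10))*200 + 64 = -12/(-6 + (1 - 1*(-10)))*200 + 64 = -12/(-6 + (1 + 10))*200 + 64 = -12/(-6 + 11)*200 + 64 = -12/5*200 + 64 = -480 + 64 = -416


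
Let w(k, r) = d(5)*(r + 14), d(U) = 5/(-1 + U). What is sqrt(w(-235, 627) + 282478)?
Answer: sqrt(1133117)/2 ≈ 532.24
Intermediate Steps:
d(U) = 5/(-1 + U)
w(k, r) = 35/2 + 5*r/4 (w(k, r) = (5/(-1 + 5))*(r + 14) = (5/4)*(14 + r) = (5*(1/4))*(14 + r) = 5*(14 + r)/4 = 35/2 + 5*r/4)
sqrt(w(-235, 627) + 282478) = sqrt((35/2 + (5/4)*627) + 282478) = sqrt((35/2 + 3135/4) + 282478) = sqrt(3205/4 + 282478) = sqrt(1133117/4) = sqrt(1133117)/2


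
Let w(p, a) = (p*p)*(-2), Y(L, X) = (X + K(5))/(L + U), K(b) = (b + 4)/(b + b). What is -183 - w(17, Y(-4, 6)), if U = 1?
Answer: 395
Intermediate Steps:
K(b) = (4 + b)/(2*b) (K(b) = (4 + b)/((2*b)) = (4 + b)*(1/(2*b)) = (4 + b)/(2*b))
Y(L, X) = (9/10 + X)/(1 + L) (Y(L, X) = (X + (1/2)*(4 + 5)/5)/(L + 1) = (X + (1/2)*(1/5)*9)/(1 + L) = (X + 9/10)/(1 + L) = (9/10 + X)/(1 + L))
w(p, a) = -2*p**2 (w(p, a) = p**2*(-2) = -2*p**2)
-183 - w(17, Y(-4, 6)) = -183 - (-2)*17**2 = -183 - (-2)*289 = -183 - 1*(-578) = -183 + 578 = 395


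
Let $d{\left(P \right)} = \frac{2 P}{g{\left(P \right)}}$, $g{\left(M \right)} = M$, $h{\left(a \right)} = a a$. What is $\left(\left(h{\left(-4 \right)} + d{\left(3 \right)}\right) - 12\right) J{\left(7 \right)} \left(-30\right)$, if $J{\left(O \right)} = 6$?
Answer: $-1080$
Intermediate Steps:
$h{\left(a \right)} = a^{2}$
$d{\left(P \right)} = 2$ ($d{\left(P \right)} = \frac{2 P}{P} = 2$)
$\left(\left(h{\left(-4 \right)} + d{\left(3 \right)}\right) - 12\right) J{\left(7 \right)} \left(-30\right) = \left(\left(\left(-4\right)^{2} + 2\right) - 12\right) 6 \left(-30\right) = \left(\left(16 + 2\right) - 12\right) 6 \left(-30\right) = \left(18 - 12\right) 6 \left(-30\right) = 6 \cdot 6 \left(-30\right) = 36 \left(-30\right) = -1080$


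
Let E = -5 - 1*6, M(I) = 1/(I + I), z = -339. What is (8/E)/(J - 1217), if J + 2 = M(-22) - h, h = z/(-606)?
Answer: 3232/5419823 ≈ 0.00059633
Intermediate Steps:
M(I) = 1/(2*I)
h = 113/202 (h = -339/(-606) = -339*(-1/606) = 113/202 ≈ 0.55941)
J = -11475/4444 (J = -2 + ((½)/(-22) - 1*113/202) = -2 + ((½)*(-1/22) - 113/202) = -2 + (-1/44 - 113/202) = -2 - 2587/4444 = -11475/4444 ≈ -2.5821)
E = -11 (E = -5 - 6 = -11)
(8/E)/(J - 1217) = (8/(-11))/(-11475/4444 - 1217) = (8*(-1/11))/(-5419823/4444) = -8/11*(-4444/5419823) = 3232/5419823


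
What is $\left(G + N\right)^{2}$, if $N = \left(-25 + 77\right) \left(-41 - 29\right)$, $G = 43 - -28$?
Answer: $12737761$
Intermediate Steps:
$G = 71$ ($G = 43 + 28 = 71$)
$N = -3640$ ($N = 52 \left(-70\right) = -3640$)
$\left(G + N\right)^{2} = \left(71 - 3640\right)^{2} = \left(-3569\right)^{2} = 12737761$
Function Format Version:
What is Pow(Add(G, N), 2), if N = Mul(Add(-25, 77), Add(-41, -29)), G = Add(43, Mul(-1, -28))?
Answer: 12737761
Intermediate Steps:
G = 71 (G = Add(43, 28) = 71)
N = -3640 (N = Mul(52, -70) = -3640)
Pow(Add(G, N), 2) = Pow(Add(71, -3640), 2) = Pow(-3569, 2) = 12737761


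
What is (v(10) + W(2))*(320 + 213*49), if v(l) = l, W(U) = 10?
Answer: 215140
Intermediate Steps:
(v(10) + W(2))*(320 + 213*49) = (10 + 10)*(320 + 213*49) = 20*(320 + 10437) = 20*10757 = 215140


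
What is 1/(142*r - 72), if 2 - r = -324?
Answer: 1/46220 ≈ 2.1636e-5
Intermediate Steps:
r = 326 (r = 2 - 1*(-324) = 2 + 324 = 326)
1/(142*r - 72) = 1/(142*326 - 72) = 1/(46292 - 72) = 1/46220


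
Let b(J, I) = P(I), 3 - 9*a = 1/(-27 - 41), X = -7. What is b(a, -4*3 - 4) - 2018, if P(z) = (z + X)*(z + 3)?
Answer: -1719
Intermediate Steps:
a = 205/612 (a = 1/3 - 1/(9*(-27 - 41)) = 1/3 - 1/9/(-68) = 1/3 - 1/9*(-1/68) = 1/3 + 1/612 = 205/612 ≈ 0.33497)
P(z) = (-7 + z)*(3 + z) (P(z) = (z - 7)*(z + 3) = (-7 + z)*(3 + z))
b(J, I) = -21 + I**2 - 4*I
b(a, -4*3 - 4) - 2018 = (-21 + (-4*3 - 4)**2 - 4*(-4*3 - 4)) - 2018 = (-21 + (-12 - 4)**2 - 4*(-12 - 4)) - 2018 = (-21 + (-16)**2 - 4*(-16)) - 2018 = (-21 + 256 + 64) - 2018 = 299 - 2018 = -1719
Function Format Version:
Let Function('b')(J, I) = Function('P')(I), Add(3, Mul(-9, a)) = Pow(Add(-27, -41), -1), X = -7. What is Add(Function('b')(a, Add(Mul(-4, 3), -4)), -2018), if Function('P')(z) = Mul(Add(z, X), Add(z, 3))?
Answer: -1719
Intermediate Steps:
a = Rational(205, 612) (a = Add(Rational(1, 3), Mul(Rational(-1, 9), Pow(Add(-27, -41), -1))) = Add(Rational(1, 3), Mul(Rational(-1, 9), Pow(-68, -1))) = Add(Rational(1, 3), Mul(Rational(-1, 9), Rational(-1, 68))) = Add(Rational(1, 3), Rational(1, 612)) = Rational(205, 612) ≈ 0.33497)
Function('P')(z) = Mul(Add(-7, z), Add(3, z)) (Function('P')(z) = Mul(Add(z, -7), Add(z, 3)) = Mul(Add(-7, z), Add(3, z)))
Function('b')(J, I) = Add(-21, Pow(I, 2), Mul(-4, I))
Add(Function('b')(a, Add(Mul(-4, 3), -4)), -2018) = Add(Add(-21, Pow(Add(Mul(-4, 3), -4), 2), Mul(-4, Add(Mul(-4, 3), -4))), -2018) = Add(Add(-21, Pow(Add(-12, -4), 2), Mul(-4, Add(-12, -4))), -2018) = Add(Add(-21, Pow(-16, 2), Mul(-4, -16)), -2018) = Add(Add(-21, 256, 64), -2018) = Add(299, -2018) = -1719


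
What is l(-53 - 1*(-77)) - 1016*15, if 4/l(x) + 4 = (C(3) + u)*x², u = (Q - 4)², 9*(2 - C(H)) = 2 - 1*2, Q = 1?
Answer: -24124919/1583 ≈ -15240.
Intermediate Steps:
C(H) = 2 (C(H) = 2 - (2 - 1*2)/9 = 2 - (2 - 2)/9 = 2 - ⅑*0 = 2 + 0 = 2)
u = 9 (u = (1 - 4)² = (-3)² = 9)
l(x) = 4/(-4 + 11*x²) (l(x) = 4/(-4 + (2 + 9)*x²) = 4/(-4 + 11*x²))
l(-53 - 1*(-77)) - 1016*15 = 4/(-4 + 11*(-53 - 1*(-77))²) - 1016*15 = 4/(-4 + 11*(-53 + 77)²) - 15240 = 4/(-4 + 11*24²) - 15240 = 4/(-4 + 11*576) - 15240 = 4/(-4 + 6336) - 15240 = 4/6332 - 15240 = 4*(1/6332) - 15240 = 1/1583 - 15240 = -24124919/1583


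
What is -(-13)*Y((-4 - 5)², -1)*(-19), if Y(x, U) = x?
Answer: -20007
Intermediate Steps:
-(-13)*Y((-4 - 5)², -1)*(-19) = -(-13)*(-4 - 5)²*(-19) = -(-13)*(-9)²*(-19) = -(-13)*81*(-19) = -13*(-81)*(-19) = 1053*(-19) = -20007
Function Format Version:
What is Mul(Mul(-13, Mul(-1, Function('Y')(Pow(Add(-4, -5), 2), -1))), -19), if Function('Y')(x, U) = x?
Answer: -20007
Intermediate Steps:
Mul(Mul(-13, Mul(-1, Function('Y')(Pow(Add(-4, -5), 2), -1))), -19) = Mul(Mul(-13, Mul(-1, Pow(Add(-4, -5), 2))), -19) = Mul(Mul(-13, Mul(-1, Pow(-9, 2))), -19) = Mul(Mul(-13, Mul(-1, 81)), -19) = Mul(Mul(-13, -81), -19) = Mul(1053, -19) = -20007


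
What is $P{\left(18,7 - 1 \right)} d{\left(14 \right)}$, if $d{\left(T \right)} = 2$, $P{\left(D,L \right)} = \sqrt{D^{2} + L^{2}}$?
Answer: $12 \sqrt{10} \approx 37.947$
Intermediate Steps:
$P{\left(18,7 - 1 \right)} d{\left(14 \right)} = \sqrt{18^{2} + \left(7 - 1\right)^{2}} \cdot 2 = \sqrt{324 + 6^{2}} \cdot 2 = \sqrt{324 + 36} \cdot 2 = \sqrt{360} \cdot 2 = 6 \sqrt{10} \cdot 2 = 12 \sqrt{10}$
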